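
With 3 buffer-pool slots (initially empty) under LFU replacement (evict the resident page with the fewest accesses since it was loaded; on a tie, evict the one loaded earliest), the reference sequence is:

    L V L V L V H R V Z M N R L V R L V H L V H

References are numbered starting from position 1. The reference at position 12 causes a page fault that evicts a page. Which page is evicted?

M

pos 1: L -> fault, frames (L)
pos 2: V -> fault, frames (L V)
pos 3: L -> hit
pos 4: V -> hit
pos 5: L -> hit
pos 6: V -> hit
pos 7: H -> fault, frames (L V H)
pos 8: R -> fault, evict H, frames (L V R)
pos 9: V -> hit
pos 10: Z -> fault, evict R, frames (L V Z)
pos 11: M -> fault, evict Z, frames (L V M)
pos 12: N -> fault, evict M, frames (L V N)
At position 12, page M is evicted.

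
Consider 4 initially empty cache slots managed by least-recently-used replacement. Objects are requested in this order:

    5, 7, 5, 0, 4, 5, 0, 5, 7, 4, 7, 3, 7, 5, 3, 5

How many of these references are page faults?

5 -> fault, frames [5]
7 -> fault, frames [5, 7]
5 -> hit
0 -> fault, frames [7, 5, 0]
4 -> fault, frames [7, 5, 0, 4]
5 -> hit
0 -> hit
5 -> hit
7 -> hit
4 -> hit
7 -> hit
3 -> fault, evict 0, frames [5, 4, 7, 3]
7 -> hit
5 -> hit
3 -> hit
5 -> hit
Page faults: 5.

5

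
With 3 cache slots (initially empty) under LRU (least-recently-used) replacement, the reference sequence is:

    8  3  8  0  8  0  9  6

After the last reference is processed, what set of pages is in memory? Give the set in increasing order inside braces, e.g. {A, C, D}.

{0, 6, 9}

8 -> fault, frames {8}
3 -> fault, frames {8,3}
8 -> hit
0 -> fault, frames {3,8,0}
8 -> hit
0 -> hit
9 -> fault, evict 3, frames {8,0,9}
6 -> fault, evict 8, frames {0,9,6}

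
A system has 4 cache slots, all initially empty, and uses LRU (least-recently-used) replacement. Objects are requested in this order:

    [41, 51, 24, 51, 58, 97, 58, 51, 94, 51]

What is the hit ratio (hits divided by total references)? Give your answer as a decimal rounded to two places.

41 -> miss, frames (41)
51 -> miss, frames (41 51)
24 -> miss, frames (41 51 24)
51 -> hit
58 -> miss, frames (41 24 51 58)
97 -> miss, evict 41, frames (24 51 58 97)
58 -> hit
51 -> hit
94 -> miss, evict 24, frames (97 58 51 94)
51 -> hit
Hits: 4 of 10 references → 4/10 = 0.4000.

0.40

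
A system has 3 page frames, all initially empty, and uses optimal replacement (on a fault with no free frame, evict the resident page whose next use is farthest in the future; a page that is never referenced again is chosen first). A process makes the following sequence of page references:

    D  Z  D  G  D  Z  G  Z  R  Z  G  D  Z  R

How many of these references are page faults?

5

D → miss, frames (D)
Z → miss, frames (D Z)
D → hit
G → miss, frames (D Z G)
D → hit
Z → hit
G → hit
Z → hit
R → miss, evict D, frames (Z G R)
Z → hit
G → hit
D → miss, evict G, frames (Z R D)
Z → hit
R → hit
Page faults: 5.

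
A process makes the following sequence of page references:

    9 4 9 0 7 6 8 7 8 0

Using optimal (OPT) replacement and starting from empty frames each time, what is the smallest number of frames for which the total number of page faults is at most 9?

2

f=1: 10 faults
f=2: 7 faults
f=3: 6 faults
f=4: 6 faults
f=5: 6 faults
f=6: 6 faults
Smallest f with faults ≤ 9 is 2.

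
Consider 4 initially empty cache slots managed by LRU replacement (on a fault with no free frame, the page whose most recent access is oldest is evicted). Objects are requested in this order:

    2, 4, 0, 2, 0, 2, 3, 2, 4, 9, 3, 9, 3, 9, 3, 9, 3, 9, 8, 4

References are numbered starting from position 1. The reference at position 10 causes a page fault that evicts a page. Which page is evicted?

0

pos 1: 2 -> miss, frames {2}
pos 2: 4 -> miss, frames {2,4}
pos 3: 0 -> miss, frames {2,4,0}
pos 4: 2 -> hit
pos 5: 0 -> hit
pos 6: 2 -> hit
pos 7: 3 -> miss, frames {4,0,2,3}
pos 8: 2 -> hit
pos 9: 4 -> hit
pos 10: 9 -> miss, evict 0, frames {3,2,4,9}
At position 10, page 0 is evicted.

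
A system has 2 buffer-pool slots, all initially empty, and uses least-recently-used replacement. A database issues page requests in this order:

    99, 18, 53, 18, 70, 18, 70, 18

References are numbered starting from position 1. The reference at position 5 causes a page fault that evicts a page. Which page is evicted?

53

pos 1: 99 → fault, frames {99}
pos 2: 18 → fault, frames {99,18}
pos 3: 53 → fault, evict 99, frames {18,53}
pos 4: 18 → hit
pos 5: 70 → fault, evict 53, frames {18,70}
At position 5, page 53 is evicted.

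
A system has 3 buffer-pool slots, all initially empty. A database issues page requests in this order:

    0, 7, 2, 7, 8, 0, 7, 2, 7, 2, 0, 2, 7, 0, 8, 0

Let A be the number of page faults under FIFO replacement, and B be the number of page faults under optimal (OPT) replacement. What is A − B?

Under FIFO: F F F . F F F F . . . . . . F F → 9 faults.
Under OPT: F F F . F . . F . . . . . . F . → 6 faults.
A − B = 9 − 6 = 3.

3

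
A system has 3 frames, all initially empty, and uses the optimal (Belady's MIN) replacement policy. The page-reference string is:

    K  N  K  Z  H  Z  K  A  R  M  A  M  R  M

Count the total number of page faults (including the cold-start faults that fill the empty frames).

K -> fault, frames (K)
N -> fault, frames (K N)
K -> hit
Z -> fault, frames (K N Z)
H -> fault, evict N, frames (K Z H)
Z -> hit
K -> hit
A -> fault, evict H, frames (K Z A)
R -> fault, evict Z, frames (K A R)
M -> fault, evict K, frames (A R M)
A -> hit
M -> hit
R -> hit
M -> hit
Page faults: 7.

7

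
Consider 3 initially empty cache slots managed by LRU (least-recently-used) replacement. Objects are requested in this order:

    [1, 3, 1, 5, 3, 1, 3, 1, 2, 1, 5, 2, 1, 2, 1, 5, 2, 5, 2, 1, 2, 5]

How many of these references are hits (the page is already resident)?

1 → fault, frames [1]
3 → fault, frames [1, 3]
1 → hit
5 → fault, frames [3, 1, 5]
3 → hit
1 → hit
3 → hit
1 → hit
2 → fault, evict 5, frames [3, 1, 2]
1 → hit
5 → fault, evict 3, frames [2, 1, 5]
2 → hit
1 → hit
2 → hit
1 → hit
5 → hit
2 → hit
5 → hit
2 → hit
1 → hit
2 → hit
5 → hit
Hits: 17.

17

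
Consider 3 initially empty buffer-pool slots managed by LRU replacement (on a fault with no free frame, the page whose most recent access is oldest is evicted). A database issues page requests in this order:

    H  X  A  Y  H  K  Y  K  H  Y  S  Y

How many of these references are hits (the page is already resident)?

H → miss, frames {H}
X → miss, frames {H,X}
A → miss, frames {H,X,A}
Y → miss, evict H, frames {X,A,Y}
H → miss, evict X, frames {A,Y,H}
K → miss, evict A, frames {Y,H,K}
Y → hit
K → hit
H → hit
Y → hit
S → miss, evict K, frames {H,Y,S}
Y → hit
Hits: 5.

5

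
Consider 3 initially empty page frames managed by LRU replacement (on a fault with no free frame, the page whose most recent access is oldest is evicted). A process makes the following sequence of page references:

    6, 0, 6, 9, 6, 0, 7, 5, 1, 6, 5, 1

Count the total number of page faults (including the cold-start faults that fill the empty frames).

7

6 → miss, frames {6}
0 → miss, frames {6,0}
6 → hit
9 → miss, frames {0,6,9}
6 → hit
0 → hit
7 → miss, evict 9, frames {6,0,7}
5 → miss, evict 6, frames {0,7,5}
1 → miss, evict 0, frames {7,5,1}
6 → miss, evict 7, frames {5,1,6}
5 → hit
1 → hit
Page faults: 7.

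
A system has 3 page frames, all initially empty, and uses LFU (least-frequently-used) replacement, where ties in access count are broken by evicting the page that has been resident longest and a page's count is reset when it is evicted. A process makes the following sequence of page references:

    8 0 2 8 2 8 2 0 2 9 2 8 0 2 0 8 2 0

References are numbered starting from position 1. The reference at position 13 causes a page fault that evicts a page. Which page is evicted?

pos 1: 8 -> fault, frames (8)
pos 2: 0 -> fault, frames (8 0)
pos 3: 2 -> fault, frames (8 0 2)
pos 4: 8 -> hit
pos 5: 2 -> hit
pos 6: 8 -> hit
pos 7: 2 -> hit
pos 8: 0 -> hit
pos 9: 2 -> hit
pos 10: 9 -> fault, evict 0, frames (8 2 9)
pos 11: 2 -> hit
pos 12: 8 -> hit
pos 13: 0 -> fault, evict 9, frames (8 2 0)
At position 13, page 9 is evicted.

9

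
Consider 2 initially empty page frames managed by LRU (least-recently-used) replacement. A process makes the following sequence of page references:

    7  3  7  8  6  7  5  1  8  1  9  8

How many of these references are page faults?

10

7 -> miss, frames {7}
3 -> miss, frames {7,3}
7 -> hit
8 -> miss, evict 3, frames {7,8}
6 -> miss, evict 7, frames {8,6}
7 -> miss, evict 8, frames {6,7}
5 -> miss, evict 6, frames {7,5}
1 -> miss, evict 7, frames {5,1}
8 -> miss, evict 5, frames {1,8}
1 -> hit
9 -> miss, evict 8, frames {1,9}
8 -> miss, evict 1, frames {9,8}
Page faults: 10.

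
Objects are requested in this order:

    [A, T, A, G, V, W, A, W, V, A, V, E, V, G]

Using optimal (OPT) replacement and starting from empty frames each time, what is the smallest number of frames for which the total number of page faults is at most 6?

4

f=1: 14 faults
f=2: 8 faults
f=3: 7 faults
f=4: 6 faults
f=5: 6 faults
f=6: 6 faults
Smallest f with faults ≤ 6 is 4.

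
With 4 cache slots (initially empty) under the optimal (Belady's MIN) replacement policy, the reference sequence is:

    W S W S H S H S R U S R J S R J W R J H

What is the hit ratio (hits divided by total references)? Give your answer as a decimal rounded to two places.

W: fault, frames [W]
S: fault, frames [W, S]
W: hit
S: hit
H: fault, frames [W, S, H]
S: hit
H: hit
S: hit
R: fault, frames [W, S, H, R]
U: fault, evict H, frames [W, S, R, U]
S: hit
R: hit
J: fault, evict U, frames [W, S, R, J]
S: hit
R: hit
J: hit
W: hit
R: hit
J: hit
H: fault, evict J, frames [W, S, R, H]
Hits: 13 of 20 references → 13/20 = 0.6500.

0.65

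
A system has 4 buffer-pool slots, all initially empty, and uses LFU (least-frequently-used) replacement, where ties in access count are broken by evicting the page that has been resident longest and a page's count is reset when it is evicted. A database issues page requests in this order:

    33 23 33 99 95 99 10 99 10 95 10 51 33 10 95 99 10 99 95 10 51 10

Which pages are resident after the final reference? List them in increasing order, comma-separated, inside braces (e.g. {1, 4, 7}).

{10, 51, 95, 99}

33: fault, frames [33]
23: fault, frames [33, 23]
33: hit
99: fault, frames [33, 23, 99]
95: fault, frames [33, 23, 99, 95]
99: hit
10: fault, evict 23, frames [33, 99, 95, 10]
99: hit
10: hit
95: hit
10: hit
51: fault, evict 33, frames [99, 95, 10, 51]
33: fault, evict 51, frames [99, 95, 10, 33]
10: hit
95: hit
99: hit
10: hit
99: hit
95: hit
10: hit
51: fault, evict 33, frames [99, 95, 10, 51]
10: hit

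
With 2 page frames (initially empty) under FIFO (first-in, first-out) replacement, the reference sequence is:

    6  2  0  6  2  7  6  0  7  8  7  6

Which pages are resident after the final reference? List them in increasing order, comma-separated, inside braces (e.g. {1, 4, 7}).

6: fault, frames {6}
2: fault, frames {6,2}
0: fault, evict 6, frames {2,0}
6: fault, evict 2, frames {0,6}
2: fault, evict 0, frames {6,2}
7: fault, evict 6, frames {2,7}
6: fault, evict 2, frames {7,6}
0: fault, evict 7, frames {6,0}
7: fault, evict 6, frames {0,7}
8: fault, evict 0, frames {7,8}
7: hit
6: fault, evict 7, frames {8,6}

{6, 8}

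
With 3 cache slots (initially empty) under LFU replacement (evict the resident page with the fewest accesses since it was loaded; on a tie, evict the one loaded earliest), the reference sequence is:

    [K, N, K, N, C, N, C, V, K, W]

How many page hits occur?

K → fault, frames [K]
N → fault, frames [K, N]
K → hit
N → hit
C → fault, frames [K, N, C]
N → hit
C → hit
V → fault, evict K, frames [N, C, V]
K → fault, evict V, frames [N, C, K]
W → fault, evict K, frames [N, C, W]
Hits: 4.

4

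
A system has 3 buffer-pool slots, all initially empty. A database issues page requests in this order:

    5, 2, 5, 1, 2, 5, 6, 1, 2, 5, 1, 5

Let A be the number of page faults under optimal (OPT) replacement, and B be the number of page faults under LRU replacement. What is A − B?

Under OPT: F F . F . . F . . F . . → 5 faults.
Under LRU: F F . F . . F F F F . . → 7 faults.
A − B = 5 − 7 = -2.

-2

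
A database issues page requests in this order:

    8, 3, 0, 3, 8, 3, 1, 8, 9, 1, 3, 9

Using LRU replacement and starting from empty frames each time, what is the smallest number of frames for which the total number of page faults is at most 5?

4

f=1: 12 faults
f=2: 10 faults
f=3: 6 faults
f=4: 5 faults
f=5: 5 faults
Smallest f with faults ≤ 5 is 4.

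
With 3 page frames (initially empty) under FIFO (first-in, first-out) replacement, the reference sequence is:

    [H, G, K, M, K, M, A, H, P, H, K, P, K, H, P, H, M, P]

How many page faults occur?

9

H → miss, frames (H)
G → miss, frames (H G)
K → miss, frames (H G K)
M → miss, evict H, frames (G K M)
K → hit
M → hit
A → miss, evict G, frames (K M A)
H → miss, evict K, frames (M A H)
P → miss, evict M, frames (A H P)
H → hit
K → miss, evict A, frames (H P K)
P → hit
K → hit
H → hit
P → hit
H → hit
M → miss, evict H, frames (P K M)
P → hit
Page faults: 9.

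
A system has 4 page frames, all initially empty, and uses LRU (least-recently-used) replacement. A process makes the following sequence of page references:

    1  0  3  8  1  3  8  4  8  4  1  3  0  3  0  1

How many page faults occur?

6

1 -> fault, frames {1}
0 -> fault, frames {1,0}
3 -> fault, frames {1,0,3}
8 -> fault, frames {1,0,3,8}
1 -> hit
3 -> hit
8 -> hit
4 -> fault, evict 0, frames {1,3,8,4}
8 -> hit
4 -> hit
1 -> hit
3 -> hit
0 -> fault, evict 8, frames {4,1,3,0}
3 -> hit
0 -> hit
1 -> hit
Page faults: 6.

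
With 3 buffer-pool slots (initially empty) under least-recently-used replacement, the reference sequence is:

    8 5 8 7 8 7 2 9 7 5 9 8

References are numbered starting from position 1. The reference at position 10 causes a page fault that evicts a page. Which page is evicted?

pos 1: 8: fault, frames {8}
pos 2: 5: fault, frames {8,5}
pos 3: 8: hit
pos 4: 7: fault, frames {5,8,7}
pos 5: 8: hit
pos 6: 7: hit
pos 7: 2: fault, evict 5, frames {8,7,2}
pos 8: 9: fault, evict 8, frames {7,2,9}
pos 9: 7: hit
pos 10: 5: fault, evict 2, frames {9,7,5}
At position 10, page 2 is evicted.

2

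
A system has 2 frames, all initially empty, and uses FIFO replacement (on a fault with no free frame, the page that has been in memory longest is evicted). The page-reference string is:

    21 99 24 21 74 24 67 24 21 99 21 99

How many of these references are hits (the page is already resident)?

3

21 → fault, frames (21)
99 → fault, frames (21 99)
24 → fault, evict 21, frames (99 24)
21 → fault, evict 99, frames (24 21)
74 → fault, evict 24, frames (21 74)
24 → fault, evict 21, frames (74 24)
67 → fault, evict 74, frames (24 67)
24 → hit
21 → fault, evict 24, frames (67 21)
99 → fault, evict 67, frames (21 99)
21 → hit
99 → hit
Hits: 3.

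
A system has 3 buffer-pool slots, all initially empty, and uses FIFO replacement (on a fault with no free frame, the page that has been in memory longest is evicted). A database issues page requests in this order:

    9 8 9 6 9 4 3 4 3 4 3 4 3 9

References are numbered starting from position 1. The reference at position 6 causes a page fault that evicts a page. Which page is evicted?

9

pos 1: 9 -> miss, frames (9)
pos 2: 8 -> miss, frames (9 8)
pos 3: 9 -> hit
pos 4: 6 -> miss, frames (9 8 6)
pos 5: 9 -> hit
pos 6: 4 -> miss, evict 9, frames (8 6 4)
At position 6, page 9 is evicted.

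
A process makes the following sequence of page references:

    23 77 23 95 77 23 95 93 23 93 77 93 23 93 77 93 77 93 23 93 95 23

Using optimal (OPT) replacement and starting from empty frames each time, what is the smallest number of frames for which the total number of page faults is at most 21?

f=1: 22 faults
f=2: 10 faults
f=3: 5 faults
f=4: 4 faults
Smallest f with faults ≤ 21 is 2.

2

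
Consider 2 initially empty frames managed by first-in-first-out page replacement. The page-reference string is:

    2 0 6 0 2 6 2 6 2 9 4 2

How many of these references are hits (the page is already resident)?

5

2 → miss, frames {2}
0 → miss, frames {2,0}
6 → miss, evict 2, frames {0,6}
0 → hit
2 → miss, evict 0, frames {6,2}
6 → hit
2 → hit
6 → hit
2 → hit
9 → miss, evict 6, frames {2,9}
4 → miss, evict 2, frames {9,4}
2 → miss, evict 9, frames {4,2}
Hits: 5.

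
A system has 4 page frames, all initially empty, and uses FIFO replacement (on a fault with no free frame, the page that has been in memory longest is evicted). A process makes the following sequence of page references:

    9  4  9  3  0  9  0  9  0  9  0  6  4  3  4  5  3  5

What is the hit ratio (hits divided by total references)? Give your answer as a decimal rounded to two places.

9 -> miss, frames [9]
4 -> miss, frames [9, 4]
9 -> hit
3 -> miss, frames [9, 4, 3]
0 -> miss, frames [9, 4, 3, 0]
9 -> hit
0 -> hit
9 -> hit
0 -> hit
9 -> hit
0 -> hit
6 -> miss, evict 9, frames [4, 3, 0, 6]
4 -> hit
3 -> hit
4 -> hit
5 -> miss, evict 4, frames [3, 0, 6, 5]
3 -> hit
5 -> hit
Hits: 12 of 18 references → 12/18 = 0.6667.

0.67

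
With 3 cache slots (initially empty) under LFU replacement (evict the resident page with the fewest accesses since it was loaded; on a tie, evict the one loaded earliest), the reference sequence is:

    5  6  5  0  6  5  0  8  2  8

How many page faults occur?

5: fault, frames {5}
6: fault, frames {5,6}
5: hit
0: fault, frames {5,6,0}
6: hit
5: hit
0: hit
8: fault, evict 6, frames {5,0,8}
2: fault, evict 8, frames {5,0,2}
8: fault, evict 2, frames {5,0,8}
Page faults: 6.

6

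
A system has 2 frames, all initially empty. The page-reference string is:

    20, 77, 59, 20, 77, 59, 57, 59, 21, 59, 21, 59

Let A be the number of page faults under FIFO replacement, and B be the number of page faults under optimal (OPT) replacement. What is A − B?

Under FIFO: F F F F F F F . F F . . → 9 faults.
Under OPT: F F F . F . F . F . . . → 6 faults.
A − B = 9 − 6 = 3.

3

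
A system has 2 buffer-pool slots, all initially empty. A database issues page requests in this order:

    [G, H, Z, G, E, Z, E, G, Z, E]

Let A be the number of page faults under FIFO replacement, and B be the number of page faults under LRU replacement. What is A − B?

-1

Under FIFO: F F F F F F . F . F → 8 faults.
Under LRU: F F F F F F . F F F → 9 faults.
A − B = 8 − 9 = -1.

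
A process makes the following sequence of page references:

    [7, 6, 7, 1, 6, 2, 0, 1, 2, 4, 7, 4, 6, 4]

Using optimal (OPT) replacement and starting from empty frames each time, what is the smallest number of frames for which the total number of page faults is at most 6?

5

f=1: 14 faults
f=2: 9 faults
f=3: 8 faults
f=4: 7 faults
f=5: 6 faults
f=6: 6 faults
Smallest f with faults ≤ 6 is 5.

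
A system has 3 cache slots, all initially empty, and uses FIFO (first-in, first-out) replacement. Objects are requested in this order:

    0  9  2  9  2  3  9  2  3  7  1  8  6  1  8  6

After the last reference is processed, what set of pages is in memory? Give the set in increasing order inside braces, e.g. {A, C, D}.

0 → miss, frames {0}
9 → miss, frames {0,9}
2 → miss, frames {0,9,2}
9 → hit
2 → hit
3 → miss, evict 0, frames {9,2,3}
9 → hit
2 → hit
3 → hit
7 → miss, evict 9, frames {2,3,7}
1 → miss, evict 2, frames {3,7,1}
8 → miss, evict 3, frames {7,1,8}
6 → miss, evict 7, frames {1,8,6}
1 → hit
8 → hit
6 → hit

{1, 6, 8}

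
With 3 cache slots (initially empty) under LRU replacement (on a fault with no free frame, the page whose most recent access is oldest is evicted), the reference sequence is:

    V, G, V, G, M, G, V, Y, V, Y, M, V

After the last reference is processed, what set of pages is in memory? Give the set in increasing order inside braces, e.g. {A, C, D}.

{M, V, Y}

V: miss, frames (V)
G: miss, frames (V G)
V: hit
G: hit
M: miss, frames (V G M)
G: hit
V: hit
Y: miss, evict M, frames (G V Y)
V: hit
Y: hit
M: miss, evict G, frames (V Y M)
V: hit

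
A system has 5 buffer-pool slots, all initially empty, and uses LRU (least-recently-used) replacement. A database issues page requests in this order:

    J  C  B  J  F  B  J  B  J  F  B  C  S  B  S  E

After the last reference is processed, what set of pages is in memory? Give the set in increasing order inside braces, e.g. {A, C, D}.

J: fault, frames {J}
C: fault, frames {J,C}
B: fault, frames {J,C,B}
J: hit
F: fault, frames {C,B,J,F}
B: hit
J: hit
B: hit
J: hit
F: hit
B: hit
C: hit
S: fault, frames {J,F,B,C,S}
B: hit
S: hit
E: fault, evict J, frames {F,C,B,S,E}

{B, C, E, F, S}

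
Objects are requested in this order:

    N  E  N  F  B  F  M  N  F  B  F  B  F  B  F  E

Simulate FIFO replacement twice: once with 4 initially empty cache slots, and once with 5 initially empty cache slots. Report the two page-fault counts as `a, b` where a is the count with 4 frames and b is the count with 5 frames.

4 frames: F F . F F . F F . . . . . . . F → 7 faults.
5 frames: F F . F F . F . . . . . . . . . → 5 faults.
5 < 7: adding a frame reduced faults, as is typical.

7, 5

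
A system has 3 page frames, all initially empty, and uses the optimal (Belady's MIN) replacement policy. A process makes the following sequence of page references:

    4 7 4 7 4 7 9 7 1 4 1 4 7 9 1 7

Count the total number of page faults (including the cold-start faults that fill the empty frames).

4: miss, frames {4}
7: miss, frames {4,7}
4: hit
7: hit
4: hit
7: hit
9: miss, frames {4,7,9}
7: hit
1: miss, evict 9, frames {4,7,1}
4: hit
1: hit
4: hit
7: hit
9: miss, evict 4, frames {7,1,9}
1: hit
7: hit
Page faults: 5.

5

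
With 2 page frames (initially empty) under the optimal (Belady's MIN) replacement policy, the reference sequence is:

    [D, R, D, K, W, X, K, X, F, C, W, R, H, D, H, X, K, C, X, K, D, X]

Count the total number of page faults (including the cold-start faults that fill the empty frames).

16

D: miss, frames [D]
R: miss, frames [D, R]
D: hit
K: miss, evict D, frames [R, K]
W: miss, evict R, frames [K, W]
X: miss, evict W, frames [K, X]
K: hit
X: hit
F: miss, evict K, frames [X, F]
C: miss, evict F, frames [X, C]
W: miss, evict C, frames [X, W]
R: miss, evict W, frames [X, R]
H: miss, evict R, frames [X, H]
D: miss, evict X, frames [H, D]
H: hit
X: miss, evict H, frames [D, X]
K: miss, evict D, frames [X, K]
C: miss, evict K, frames [X, C]
X: hit
K: miss, evict C, frames [X, K]
D: miss, evict K, frames [X, D]
X: hit
Page faults: 16.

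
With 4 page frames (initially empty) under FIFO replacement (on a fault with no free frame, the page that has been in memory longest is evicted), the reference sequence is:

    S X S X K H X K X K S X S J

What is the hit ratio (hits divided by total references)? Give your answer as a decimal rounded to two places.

S → miss, frames [S]
X → miss, frames [S, X]
S → hit
X → hit
K → miss, frames [S, X, K]
H → miss, frames [S, X, K, H]
X → hit
K → hit
X → hit
K → hit
S → hit
X → hit
S → hit
J → miss, evict S, frames [X, K, H, J]
Hits: 9 of 14 references → 9/14 = 0.6429.

0.64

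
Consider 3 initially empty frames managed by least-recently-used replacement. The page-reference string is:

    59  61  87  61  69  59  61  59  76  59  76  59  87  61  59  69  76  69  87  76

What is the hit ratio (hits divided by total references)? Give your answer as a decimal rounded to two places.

0.45

59 → miss, frames (59)
61 → miss, frames (59 61)
87 → miss, frames (59 61 87)
61 → hit
69 → miss, evict 59, frames (87 61 69)
59 → miss, evict 87, frames (61 69 59)
61 → hit
59 → hit
76 → miss, evict 69, frames (61 59 76)
59 → hit
76 → hit
59 → hit
87 → miss, evict 61, frames (76 59 87)
61 → miss, evict 76, frames (59 87 61)
59 → hit
69 → miss, evict 87, frames (61 59 69)
76 → miss, evict 61, frames (59 69 76)
69 → hit
87 → miss, evict 59, frames (76 69 87)
76 → hit
Hits: 9 of 20 references → 9/20 = 0.4500.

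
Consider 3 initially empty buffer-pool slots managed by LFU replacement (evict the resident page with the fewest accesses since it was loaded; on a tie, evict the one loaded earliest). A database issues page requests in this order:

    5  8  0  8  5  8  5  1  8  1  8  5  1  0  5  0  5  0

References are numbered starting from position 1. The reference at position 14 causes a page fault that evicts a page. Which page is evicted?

1

pos 1: 5 -> miss, frames {5}
pos 2: 8 -> miss, frames {5,8}
pos 3: 0 -> miss, frames {5,8,0}
pos 4: 8 -> hit
pos 5: 5 -> hit
pos 6: 8 -> hit
pos 7: 5 -> hit
pos 8: 1 -> miss, evict 0, frames {5,8,1}
pos 9: 8 -> hit
pos 10: 1 -> hit
pos 11: 8 -> hit
pos 12: 5 -> hit
pos 13: 1 -> hit
pos 14: 0 -> miss, evict 1, frames {5,8,0}
At position 14, page 1 is evicted.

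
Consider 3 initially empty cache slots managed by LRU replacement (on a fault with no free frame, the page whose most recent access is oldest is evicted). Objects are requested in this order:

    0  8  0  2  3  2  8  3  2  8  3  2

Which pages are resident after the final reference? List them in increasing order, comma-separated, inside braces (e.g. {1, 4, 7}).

0 -> miss, frames {0}
8 -> miss, frames {0,8}
0 -> hit
2 -> miss, frames {8,0,2}
3 -> miss, evict 8, frames {0,2,3}
2 -> hit
8 -> miss, evict 0, frames {3,2,8}
3 -> hit
2 -> hit
8 -> hit
3 -> hit
2 -> hit

{2, 3, 8}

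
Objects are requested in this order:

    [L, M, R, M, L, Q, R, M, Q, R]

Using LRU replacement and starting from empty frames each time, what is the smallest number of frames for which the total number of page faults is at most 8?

3

f=1: 10 faults
f=2: 9 faults
f=3: 6 faults
f=4: 4 faults
Smallest f with faults ≤ 8 is 3.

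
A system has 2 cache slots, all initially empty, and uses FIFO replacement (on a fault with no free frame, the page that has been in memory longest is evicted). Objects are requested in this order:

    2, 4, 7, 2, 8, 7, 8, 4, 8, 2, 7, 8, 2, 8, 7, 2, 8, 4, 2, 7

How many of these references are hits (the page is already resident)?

2 → miss, frames {2}
4 → miss, frames {2,4}
7 → miss, evict 2, frames {4,7}
2 → miss, evict 4, frames {7,2}
8 → miss, evict 7, frames {2,8}
7 → miss, evict 2, frames {8,7}
8 → hit
4 → miss, evict 8, frames {7,4}
8 → miss, evict 7, frames {4,8}
2 → miss, evict 4, frames {8,2}
7 → miss, evict 8, frames {2,7}
8 → miss, evict 2, frames {7,8}
2 → miss, evict 7, frames {8,2}
8 → hit
7 → miss, evict 8, frames {2,7}
2 → hit
8 → miss, evict 2, frames {7,8}
4 → miss, evict 7, frames {8,4}
2 → miss, evict 8, frames {4,2}
7 → miss, evict 4, frames {2,7}
Hits: 3.

3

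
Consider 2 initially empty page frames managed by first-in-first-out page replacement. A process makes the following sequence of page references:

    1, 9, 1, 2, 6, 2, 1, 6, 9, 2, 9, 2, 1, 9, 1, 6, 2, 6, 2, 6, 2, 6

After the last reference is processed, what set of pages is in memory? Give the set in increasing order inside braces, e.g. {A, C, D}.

1 -> miss, frames [1]
9 -> miss, frames [1, 9]
1 -> hit
2 -> miss, evict 1, frames [9, 2]
6 -> miss, evict 9, frames [2, 6]
2 -> hit
1 -> miss, evict 2, frames [6, 1]
6 -> hit
9 -> miss, evict 6, frames [1, 9]
2 -> miss, evict 1, frames [9, 2]
9 -> hit
2 -> hit
1 -> miss, evict 9, frames [2, 1]
9 -> miss, evict 2, frames [1, 9]
1 -> hit
6 -> miss, evict 1, frames [9, 6]
2 -> miss, evict 9, frames [6, 2]
6 -> hit
2 -> hit
6 -> hit
2 -> hit
6 -> hit

{2, 6}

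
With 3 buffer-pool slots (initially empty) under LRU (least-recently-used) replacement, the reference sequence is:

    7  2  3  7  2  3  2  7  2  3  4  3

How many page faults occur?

4

7 -> fault, frames (7)
2 -> fault, frames (7 2)
3 -> fault, frames (7 2 3)
7 -> hit
2 -> hit
3 -> hit
2 -> hit
7 -> hit
2 -> hit
3 -> hit
4 -> fault, evict 7, frames (2 3 4)
3 -> hit
Page faults: 4.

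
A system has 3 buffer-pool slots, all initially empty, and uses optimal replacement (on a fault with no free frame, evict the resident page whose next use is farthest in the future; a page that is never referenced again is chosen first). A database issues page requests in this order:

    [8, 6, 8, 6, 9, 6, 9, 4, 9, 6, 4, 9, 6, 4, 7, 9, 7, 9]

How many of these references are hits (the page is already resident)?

8 -> fault, frames [8]
6 -> fault, frames [8, 6]
8 -> hit
6 -> hit
9 -> fault, frames [8, 6, 9]
6 -> hit
9 -> hit
4 -> fault, evict 8, frames [6, 9, 4]
9 -> hit
6 -> hit
4 -> hit
9 -> hit
6 -> hit
4 -> hit
7 -> fault, evict 4, frames [6, 9, 7]
9 -> hit
7 -> hit
9 -> hit
Hits: 13.

13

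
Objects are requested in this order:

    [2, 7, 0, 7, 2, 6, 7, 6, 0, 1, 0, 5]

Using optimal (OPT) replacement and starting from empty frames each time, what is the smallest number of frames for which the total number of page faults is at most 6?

3

f=1: 12 faults
f=2: 8 faults
f=3: 6 faults
f=4: 6 faults
f=5: 6 faults
f=6: 6 faults
Smallest f with faults ≤ 6 is 3.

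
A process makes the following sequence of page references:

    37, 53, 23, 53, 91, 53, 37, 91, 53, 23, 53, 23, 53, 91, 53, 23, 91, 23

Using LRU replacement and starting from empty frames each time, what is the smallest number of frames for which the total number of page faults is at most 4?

4

f=1: 18 faults
f=2: 11 faults
f=3: 6 faults
f=4: 4 faults
Smallest f with faults ≤ 4 is 4.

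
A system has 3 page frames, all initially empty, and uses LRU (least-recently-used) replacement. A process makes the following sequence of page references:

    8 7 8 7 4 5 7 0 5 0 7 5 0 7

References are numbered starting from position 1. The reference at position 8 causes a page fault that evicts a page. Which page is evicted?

pos 1: 8 -> miss, frames (8)
pos 2: 7 -> miss, frames (8 7)
pos 3: 8 -> hit
pos 4: 7 -> hit
pos 5: 4 -> miss, frames (8 7 4)
pos 6: 5 -> miss, evict 8, frames (7 4 5)
pos 7: 7 -> hit
pos 8: 0 -> miss, evict 4, frames (5 7 0)
At position 8, page 4 is evicted.

4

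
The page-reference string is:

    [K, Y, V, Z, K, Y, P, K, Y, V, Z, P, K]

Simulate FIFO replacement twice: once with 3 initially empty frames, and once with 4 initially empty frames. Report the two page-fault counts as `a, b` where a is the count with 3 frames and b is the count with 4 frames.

3 frames: F F F F F F F . . F F . F → 10 faults.
4 frames: F F F F . . F F F F F F F → 11 faults.
11 > 10: adding a frame increased faults — Belady's anomaly.

10, 11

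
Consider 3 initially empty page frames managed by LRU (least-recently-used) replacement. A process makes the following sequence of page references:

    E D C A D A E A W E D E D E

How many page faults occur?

7

E -> miss, frames [E]
D -> miss, frames [E, D]
C -> miss, frames [E, D, C]
A -> miss, evict E, frames [D, C, A]
D -> hit
A -> hit
E -> miss, evict C, frames [D, A, E]
A -> hit
W -> miss, evict D, frames [E, A, W]
E -> hit
D -> miss, evict A, frames [W, E, D]
E -> hit
D -> hit
E -> hit
Page faults: 7.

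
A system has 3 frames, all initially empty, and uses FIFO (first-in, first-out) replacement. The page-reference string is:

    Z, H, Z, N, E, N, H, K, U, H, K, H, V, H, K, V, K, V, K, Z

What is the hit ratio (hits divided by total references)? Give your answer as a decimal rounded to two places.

0.50

Z -> fault, frames [Z]
H -> fault, frames [Z, H]
Z -> hit
N -> fault, frames [Z, H, N]
E -> fault, evict Z, frames [H, N, E]
N -> hit
H -> hit
K -> fault, evict H, frames [N, E, K]
U -> fault, evict N, frames [E, K, U]
H -> fault, evict E, frames [K, U, H]
K -> hit
H -> hit
V -> fault, evict K, frames [U, H, V]
H -> hit
K -> fault, evict U, frames [H, V, K]
V -> hit
K -> hit
V -> hit
K -> hit
Z -> fault, evict H, frames [V, K, Z]
Hits: 10 of 20 references → 10/20 = 0.5000.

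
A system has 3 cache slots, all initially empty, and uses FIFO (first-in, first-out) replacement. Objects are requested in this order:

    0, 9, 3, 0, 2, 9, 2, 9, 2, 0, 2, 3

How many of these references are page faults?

5

0 -> miss, frames (0)
9 -> miss, frames (0 9)
3 -> miss, frames (0 9 3)
0 -> hit
2 -> miss, evict 0, frames (9 3 2)
9 -> hit
2 -> hit
9 -> hit
2 -> hit
0 -> miss, evict 9, frames (3 2 0)
2 -> hit
3 -> hit
Page faults: 5.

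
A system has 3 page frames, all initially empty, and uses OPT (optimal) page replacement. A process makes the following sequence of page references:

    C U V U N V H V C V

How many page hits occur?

C -> miss, frames [C]
U -> miss, frames [C, U]
V -> miss, frames [C, U, V]
U -> hit
N -> miss, evict U, frames [C, V, N]
V -> hit
H -> miss, evict N, frames [C, V, H]
V -> hit
C -> hit
V -> hit
Hits: 5.

5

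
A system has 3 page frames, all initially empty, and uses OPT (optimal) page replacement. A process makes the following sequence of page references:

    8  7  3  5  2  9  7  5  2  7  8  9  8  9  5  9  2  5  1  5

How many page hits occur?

8 -> fault, frames {8}
7 -> fault, frames {8,7}
3 -> fault, frames {8,7,3}
5 -> fault, evict 3, frames {8,7,5}
2 -> fault, evict 8, frames {7,5,2}
9 -> fault, evict 2, frames {7,5,9}
7 -> hit
5 -> hit
2 -> fault, evict 5, frames {7,9,2}
7 -> hit
8 -> fault, evict 7, frames {9,2,8}
9 -> hit
8 -> hit
9 -> hit
5 -> fault, evict 8, frames {9,2,5}
9 -> hit
2 -> hit
5 -> hit
1 -> fault, evict 2, frames {9,5,1}
5 -> hit
Hits: 10.

10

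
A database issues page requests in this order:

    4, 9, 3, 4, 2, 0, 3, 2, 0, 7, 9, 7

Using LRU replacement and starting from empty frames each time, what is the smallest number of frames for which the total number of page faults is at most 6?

6

f=1: 12 faults
f=2: 11 faults
f=3: 8 faults
f=4: 7 faults
f=5: 7 faults
f=6: 6 faults
Smallest f with faults ≤ 6 is 6.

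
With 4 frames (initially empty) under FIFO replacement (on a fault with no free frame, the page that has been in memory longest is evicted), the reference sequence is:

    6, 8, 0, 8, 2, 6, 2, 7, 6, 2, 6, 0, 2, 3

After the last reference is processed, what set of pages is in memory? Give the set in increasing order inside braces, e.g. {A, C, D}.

6 → fault, frames [6]
8 → fault, frames [6, 8]
0 → fault, frames [6, 8, 0]
8 → hit
2 → fault, frames [6, 8, 0, 2]
6 → hit
2 → hit
7 → fault, evict 6, frames [8, 0, 2, 7]
6 → fault, evict 8, frames [0, 2, 7, 6]
2 → hit
6 → hit
0 → hit
2 → hit
3 → fault, evict 0, frames [2, 7, 6, 3]

{2, 3, 6, 7}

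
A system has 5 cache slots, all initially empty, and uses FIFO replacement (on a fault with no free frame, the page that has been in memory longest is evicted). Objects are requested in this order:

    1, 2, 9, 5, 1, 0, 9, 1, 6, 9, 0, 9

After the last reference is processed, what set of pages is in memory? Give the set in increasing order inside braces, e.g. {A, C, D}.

1 → fault, frames {1}
2 → fault, frames {1,2}
9 → fault, frames {1,2,9}
5 → fault, frames {1,2,9,5}
1 → hit
0 → fault, frames {1,2,9,5,0}
9 → hit
1 → hit
6 → fault, evict 1, frames {2,9,5,0,6}
9 → hit
0 → hit
9 → hit

{0, 2, 5, 6, 9}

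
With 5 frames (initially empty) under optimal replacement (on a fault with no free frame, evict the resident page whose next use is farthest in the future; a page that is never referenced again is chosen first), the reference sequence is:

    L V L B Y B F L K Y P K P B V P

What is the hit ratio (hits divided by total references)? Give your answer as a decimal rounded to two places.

L: miss, frames [L]
V: miss, frames [L, V]
L: hit
B: miss, frames [L, V, B]
Y: miss, frames [L, V, B, Y]
B: hit
F: miss, frames [L, V, B, Y, F]
L: hit
K: miss, evict F, frames [L, V, B, Y, K]
Y: hit
P: miss, evict Y, frames [L, V, B, K, P]
K: hit
P: hit
B: hit
V: hit
P: hit
Hits: 9 of 16 references → 9/16 = 0.5625.

0.56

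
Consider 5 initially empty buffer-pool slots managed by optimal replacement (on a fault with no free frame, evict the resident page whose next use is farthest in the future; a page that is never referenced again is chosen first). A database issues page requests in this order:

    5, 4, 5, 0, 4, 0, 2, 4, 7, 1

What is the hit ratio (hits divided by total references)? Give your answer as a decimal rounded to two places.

0.40

5 → fault, frames [5]
4 → fault, frames [5, 4]
5 → hit
0 → fault, frames [5, 4, 0]
4 → hit
0 → hit
2 → fault, frames [5, 4, 0, 2]
4 → hit
7 → fault, frames [5, 4, 0, 2, 7]
1 → fault, evict 7, frames [5, 4, 0, 2, 1]
Hits: 4 of 10 references → 4/10 = 0.4000.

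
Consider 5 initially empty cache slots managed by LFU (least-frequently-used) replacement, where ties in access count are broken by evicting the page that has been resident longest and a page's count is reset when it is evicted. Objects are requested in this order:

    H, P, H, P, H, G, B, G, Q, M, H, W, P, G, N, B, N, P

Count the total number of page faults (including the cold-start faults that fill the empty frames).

H: fault, frames (H)
P: fault, frames (H P)
H: hit
P: hit
H: hit
G: fault, frames (H P G)
B: fault, frames (H P G B)
G: hit
Q: fault, frames (H P G B Q)
M: fault, evict B, frames (H P G Q M)
H: hit
W: fault, evict Q, frames (H P G M W)
P: hit
G: hit
N: fault, evict M, frames (H P G W N)
B: fault, evict W, frames (H P G N B)
N: hit
P: hit
Page faults: 9.

9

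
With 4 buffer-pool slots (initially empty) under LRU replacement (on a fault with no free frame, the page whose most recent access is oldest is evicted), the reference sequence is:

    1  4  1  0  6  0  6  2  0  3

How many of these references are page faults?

6

1 → fault, frames (1)
4 → fault, frames (1 4)
1 → hit
0 → fault, frames (4 1 0)
6 → fault, frames (4 1 0 6)
0 → hit
6 → hit
2 → fault, evict 4, frames (1 0 6 2)
0 → hit
3 → fault, evict 1, frames (6 2 0 3)
Page faults: 6.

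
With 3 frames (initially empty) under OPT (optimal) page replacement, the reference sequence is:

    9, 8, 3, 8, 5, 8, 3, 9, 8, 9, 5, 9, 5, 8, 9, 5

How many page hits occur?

11

9 -> miss, frames [9]
8 -> miss, frames [9, 8]
3 -> miss, frames [9, 8, 3]
8 -> hit
5 -> miss, evict 9, frames [8, 3, 5]
8 -> hit
3 -> hit
9 -> miss, evict 3, frames [8, 5, 9]
8 -> hit
9 -> hit
5 -> hit
9 -> hit
5 -> hit
8 -> hit
9 -> hit
5 -> hit
Hits: 11.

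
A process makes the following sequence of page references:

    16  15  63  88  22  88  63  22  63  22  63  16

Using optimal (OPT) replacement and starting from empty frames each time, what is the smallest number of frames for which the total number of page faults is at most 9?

2

f=1: 12 faults
f=2: 7 faults
f=3: 6 faults
f=4: 5 faults
f=5: 5 faults
Smallest f with faults ≤ 9 is 2.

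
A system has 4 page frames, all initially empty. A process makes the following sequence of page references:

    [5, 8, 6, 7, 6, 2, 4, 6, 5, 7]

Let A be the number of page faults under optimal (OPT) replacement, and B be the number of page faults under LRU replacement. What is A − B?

-2

Under OPT: F F F F . F F . . . → 6 faults.
Under LRU: F F F F . F F . F F → 8 faults.
A − B = 6 − 8 = -2.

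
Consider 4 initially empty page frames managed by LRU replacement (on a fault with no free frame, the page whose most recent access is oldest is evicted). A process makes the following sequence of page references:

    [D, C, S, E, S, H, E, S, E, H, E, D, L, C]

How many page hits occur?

6

D: fault, frames [D]
C: fault, frames [D, C]
S: fault, frames [D, C, S]
E: fault, frames [D, C, S, E]
S: hit
H: fault, evict D, frames [C, E, S, H]
E: hit
S: hit
E: hit
H: hit
E: hit
D: fault, evict C, frames [S, H, E, D]
L: fault, evict S, frames [H, E, D, L]
C: fault, evict H, frames [E, D, L, C]
Hits: 6.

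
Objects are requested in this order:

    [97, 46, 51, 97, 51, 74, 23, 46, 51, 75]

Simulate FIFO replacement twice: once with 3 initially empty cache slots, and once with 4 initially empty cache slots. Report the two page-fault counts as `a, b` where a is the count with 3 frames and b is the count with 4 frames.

3 frames: F F F . . F F F F F → 8 faults.
4 frames: F F F . . F F . . F → 6 faults.
6 < 8: adding a frame reduced faults, as is typical.

8, 6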